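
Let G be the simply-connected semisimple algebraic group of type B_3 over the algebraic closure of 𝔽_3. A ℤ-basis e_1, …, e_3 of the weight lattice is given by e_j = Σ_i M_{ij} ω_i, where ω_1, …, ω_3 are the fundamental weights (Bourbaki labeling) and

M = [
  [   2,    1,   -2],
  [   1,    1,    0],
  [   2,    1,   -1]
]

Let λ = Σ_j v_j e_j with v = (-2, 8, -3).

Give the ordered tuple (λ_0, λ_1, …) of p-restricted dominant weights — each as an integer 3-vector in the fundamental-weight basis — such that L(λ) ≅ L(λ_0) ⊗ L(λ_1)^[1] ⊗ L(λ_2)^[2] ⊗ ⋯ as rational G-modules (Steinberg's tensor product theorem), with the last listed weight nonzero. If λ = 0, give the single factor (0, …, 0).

Compute c_i = Σ_j M_{ij} v_j with v = (-2, 8, -3):
  c_1 = (2)·(-2) + (1)·(8) + (-2)·(-3) = 10
  c_2 = (1)·(-2) + (1)·(8) + (0)·(-3) = 6
  c_3 = (2)·(-2) + (1)·(8) + (-1)·(-3) = 7
Base-3 expansion of each c_i:
  c_1 = 10 = 1·3^0 + 0·3^1 + 1·3^2
  c_2 = 6 = 0·3^0 + 2·3^1
  c_3 = 7 = 1·3^0 + 2·3^1
Factor λ_0 = (1, 0, 1)
Factor λ_1 = (0, 2, 2)
Factor λ_2 = (1, 0, 0)

((1, 0, 1), (0, 2, 2), (1, 0, 0))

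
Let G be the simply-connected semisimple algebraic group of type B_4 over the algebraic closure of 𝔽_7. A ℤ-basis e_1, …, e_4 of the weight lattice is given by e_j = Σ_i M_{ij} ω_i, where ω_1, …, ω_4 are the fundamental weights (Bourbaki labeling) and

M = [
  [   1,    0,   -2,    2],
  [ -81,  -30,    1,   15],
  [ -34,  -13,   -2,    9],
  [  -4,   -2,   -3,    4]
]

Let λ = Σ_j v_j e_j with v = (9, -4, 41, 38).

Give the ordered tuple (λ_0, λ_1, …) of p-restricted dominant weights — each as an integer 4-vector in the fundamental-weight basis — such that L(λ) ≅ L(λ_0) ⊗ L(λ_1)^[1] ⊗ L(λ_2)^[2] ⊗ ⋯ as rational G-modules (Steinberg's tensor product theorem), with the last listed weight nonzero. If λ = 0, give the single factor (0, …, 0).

((3, 2, 6, 1),)

Change of basis e → ω: c = M·v where v = (9, -4, 41, 38):
  c_1 = (1)·(9) + (0)·(-4) + (-2)·(41) + (2)·(38) = 3
  c_2 = (-81)·(9) + (-30)·(-4) + (1)·(41) + (15)·(38) = 2
  c_3 = (-34)·(9) + (-13)·(-4) + (-2)·(41) + (9)·(38) = 6
  c_4 = (-4)·(9) + (-2)·(-4) + (-3)·(41) + (4)·(38) = 1
p = 7; digits c_i = Σ_j d_{ij}·7^j, 0 ≤ d_{ij} < 7:
  c_1 = 3 = 3·7^0
  c_2 = 2 = 2·7^0
  c_3 = 6 = 6·7^0
  c_4 = 1 = 1·7^0
λ_0 = (3, 2, 6, 1)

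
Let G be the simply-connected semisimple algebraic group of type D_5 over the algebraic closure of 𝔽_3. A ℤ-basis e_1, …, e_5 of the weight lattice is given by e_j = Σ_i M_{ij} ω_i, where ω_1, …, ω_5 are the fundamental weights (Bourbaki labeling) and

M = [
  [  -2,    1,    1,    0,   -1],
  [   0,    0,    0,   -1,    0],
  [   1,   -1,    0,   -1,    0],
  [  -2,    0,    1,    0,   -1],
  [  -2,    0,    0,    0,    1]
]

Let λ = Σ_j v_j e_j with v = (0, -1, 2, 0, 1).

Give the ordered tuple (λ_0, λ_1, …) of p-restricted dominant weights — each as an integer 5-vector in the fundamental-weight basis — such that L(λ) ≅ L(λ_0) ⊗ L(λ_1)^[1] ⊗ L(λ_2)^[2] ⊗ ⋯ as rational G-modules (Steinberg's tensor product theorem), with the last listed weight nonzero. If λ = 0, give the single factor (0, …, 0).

((0, 0, 1, 1, 1),)

Converting to the ω-basis (c_i = row i of M dotted with v = (0, -1, 2, 0, 1)):
  c_1 = (-2)·(0) + (1)·(-1) + (1)·(2) + (0)·(0) + (-1)·(1) = 0
  c_2 = (0)·(0) + (0)·(-1) + (0)·(2) + (-1)·(0) + (0)·(1) = 0
  c_3 = (1)·(0) + (-1)·(-1) + (0)·(2) + (-1)·(0) + (0)·(1) = 1
  c_4 = (-2)·(0) + (0)·(-1) + (1)·(2) + (0)·(0) + (-1)·(1) = 1
  c_5 = (-2)·(0) + (0)·(-1) + (0)·(2) + (0)·(0) + (1)·(1) = 1
p = 3; digits c_i = Σ_j d_{ij}·3^j, 0 ≤ d_{ij} < 3:
  c_1 = 0
  c_2 = 0
  c_3 = 1 = 1·3^0
  c_4 = 1 = 1·3^0
  c_5 = 1 = 1·3^0
p-restricted factor λ_0 = (0, 0, 1, 1, 1)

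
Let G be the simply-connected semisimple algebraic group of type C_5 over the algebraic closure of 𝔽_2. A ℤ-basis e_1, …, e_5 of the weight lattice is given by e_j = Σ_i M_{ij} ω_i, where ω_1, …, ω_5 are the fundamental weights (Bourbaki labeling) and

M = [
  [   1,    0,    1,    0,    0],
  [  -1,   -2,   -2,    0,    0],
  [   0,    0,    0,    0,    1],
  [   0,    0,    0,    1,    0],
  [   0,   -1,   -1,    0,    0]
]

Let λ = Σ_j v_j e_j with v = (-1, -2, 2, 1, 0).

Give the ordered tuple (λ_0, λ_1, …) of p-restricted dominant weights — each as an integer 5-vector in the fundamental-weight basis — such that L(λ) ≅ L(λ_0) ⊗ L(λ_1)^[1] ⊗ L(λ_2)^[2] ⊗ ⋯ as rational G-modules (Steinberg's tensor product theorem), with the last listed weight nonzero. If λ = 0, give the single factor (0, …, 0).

((1, 1, 0, 1, 0),)

ω-coordinates c = M·v, v = (-1, -2, 2, 1, 0):
  c_1 = (1)·(-1) + (0)·(-2) + 1·2 + 0·1 + 0·0 = 1
  c_2 = (-1)·(-1) + (-2)·(-2) + (-2)·(2) + 0·1 + 0·0 = 1
  c_3 = (0)·(-1) + (0)·(-2) + 0·2 + 0·1 + 1·0 = 0
  c_4 = (0)·(-1) + (0)·(-2) + 0·2 + 1·1 + 0·0 = 1
  c_5 = (0)·(-1) + (-1)·(-2) + (-1)·(2) + 0·1 + 0·0 = 0
Writing each c_i in base p = 2:
  c_1 = 1 = 1·2^0
  c_2 = 1 = 1·2^0
  c_3 = 0
  c_4 = 1 = 1·2^0
  c_5 = 0
λ_0 = (1, 1, 0, 1, 0)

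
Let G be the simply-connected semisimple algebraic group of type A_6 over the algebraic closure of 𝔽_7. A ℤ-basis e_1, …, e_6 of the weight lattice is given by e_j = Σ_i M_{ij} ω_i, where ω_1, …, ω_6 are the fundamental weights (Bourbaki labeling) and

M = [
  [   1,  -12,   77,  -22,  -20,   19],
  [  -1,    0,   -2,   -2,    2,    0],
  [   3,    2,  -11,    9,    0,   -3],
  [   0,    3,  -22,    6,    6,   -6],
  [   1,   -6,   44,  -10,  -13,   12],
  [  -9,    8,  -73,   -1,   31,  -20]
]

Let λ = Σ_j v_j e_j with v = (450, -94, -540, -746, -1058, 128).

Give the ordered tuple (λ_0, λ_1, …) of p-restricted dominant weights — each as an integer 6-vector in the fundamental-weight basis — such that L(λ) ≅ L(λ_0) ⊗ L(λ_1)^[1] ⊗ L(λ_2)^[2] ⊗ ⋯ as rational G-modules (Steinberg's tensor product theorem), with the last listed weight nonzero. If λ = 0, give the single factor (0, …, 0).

((2, 6, 4, 6, 4, 6),)

ω-coordinates c = M·v, v = (450, -94, -540, -746, -1058, 128):
  c_1 = 1*450 + -12*-94 + 77*-540 + -22*-746 + -20*-1058 + 19*128 = 2
  c_2 = -1*450 + 0*-94 + -2*-540 + -2*-746 + 2*-1058 + 0*128 = 6
  c_3 = 3*450 + 2*-94 + -11*-540 + 9*-746 + 0*-1058 + -3*128 = 4
  c_4 = 0*450 + 3*-94 + -22*-540 + 6*-746 + 6*-1058 + -6*128 = 6
  c_5 = 1*450 + -6*-94 + 44*-540 + -10*-746 + -13*-1058 + 12*128 = 4
  c_6 = -9*450 + 8*-94 + -73*-540 + -1*-746 + 31*-1058 + -20*128 = 6
Expand coordinatewise in base 7:
  c_1 = 2 = 2·7^0
  c_2 = 6 = 6·7^0
  c_3 = 4 = 4·7^0
  c_4 = 6 = 6·7^0
  c_5 = 4 = 4·7^0
  c_6 = 6 = 6·7^0
Factor λ_0 = (2, 6, 4, 6, 4, 6)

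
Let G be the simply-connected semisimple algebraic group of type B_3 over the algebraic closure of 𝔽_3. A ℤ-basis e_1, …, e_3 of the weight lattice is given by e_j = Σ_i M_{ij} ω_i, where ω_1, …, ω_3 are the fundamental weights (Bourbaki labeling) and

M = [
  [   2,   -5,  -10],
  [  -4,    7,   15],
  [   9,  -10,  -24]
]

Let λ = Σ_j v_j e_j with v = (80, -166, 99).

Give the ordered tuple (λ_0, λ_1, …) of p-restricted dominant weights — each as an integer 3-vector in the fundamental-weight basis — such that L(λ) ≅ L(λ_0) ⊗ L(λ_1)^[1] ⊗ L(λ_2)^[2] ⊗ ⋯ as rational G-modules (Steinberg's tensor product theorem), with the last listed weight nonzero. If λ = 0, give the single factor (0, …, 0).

((0, 0, 1), (0, 1, 1))

Compute c_i = Σ_j M_{ij} v_j with v = (80, -166, 99):
  c_1 = (2)·(80) + (-5)·(-166) + (-10)·(99) = 0
  c_2 = (-4)·(80) + (7)·(-166) + (15)·(99) = 3
  c_3 = (9)·(80) + (-10)·(-166) + (-24)·(99) = 4
Writing each c_i in base p = 3:
  c_1 = 0
  c_2 = 3 = 0·3^0 + 1·3^1
  c_3 = 4 = 1·3^0 + 1·3^1
Factor λ_0 = (0, 0, 1)
Factor λ_1 = (0, 1, 1)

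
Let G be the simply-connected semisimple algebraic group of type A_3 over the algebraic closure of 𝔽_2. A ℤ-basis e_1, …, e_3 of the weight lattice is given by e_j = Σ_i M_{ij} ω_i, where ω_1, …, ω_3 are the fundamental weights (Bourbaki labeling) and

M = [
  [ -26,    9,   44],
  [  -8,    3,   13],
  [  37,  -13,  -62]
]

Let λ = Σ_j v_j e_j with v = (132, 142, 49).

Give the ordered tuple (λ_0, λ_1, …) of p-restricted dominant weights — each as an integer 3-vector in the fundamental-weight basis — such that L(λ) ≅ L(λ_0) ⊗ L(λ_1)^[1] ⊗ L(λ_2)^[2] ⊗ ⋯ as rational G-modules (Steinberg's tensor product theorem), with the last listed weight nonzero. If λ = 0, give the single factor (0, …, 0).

((0, 1, 0), (1, 1, 0), (0, 1, 0))

Compute c_i = Σ_j M_{ij} v_j with v = (132, 142, 49):
  c_1 = (-26)·(132) + 9·142 + 44·49 = 2
  c_2 = (-8)·(132) + 3·142 + 13·49 = 7
  c_3 = 37·132 + (-13)·(142) + (-62)·(49) = 0
p = 2; digits c_i = Σ_j d_{ij}·2^j, 0 ≤ d_{ij} < 2:
  c_1 = 2 = 0·2^0 + 1·2^1
  c_2 = 7 = 1·2^0 + 1·2^1 + 1·2^2
  c_3 = 0
λ_0 = (0, 1, 0)
λ_1 = (1, 1, 0)
λ_2 = (0, 1, 0)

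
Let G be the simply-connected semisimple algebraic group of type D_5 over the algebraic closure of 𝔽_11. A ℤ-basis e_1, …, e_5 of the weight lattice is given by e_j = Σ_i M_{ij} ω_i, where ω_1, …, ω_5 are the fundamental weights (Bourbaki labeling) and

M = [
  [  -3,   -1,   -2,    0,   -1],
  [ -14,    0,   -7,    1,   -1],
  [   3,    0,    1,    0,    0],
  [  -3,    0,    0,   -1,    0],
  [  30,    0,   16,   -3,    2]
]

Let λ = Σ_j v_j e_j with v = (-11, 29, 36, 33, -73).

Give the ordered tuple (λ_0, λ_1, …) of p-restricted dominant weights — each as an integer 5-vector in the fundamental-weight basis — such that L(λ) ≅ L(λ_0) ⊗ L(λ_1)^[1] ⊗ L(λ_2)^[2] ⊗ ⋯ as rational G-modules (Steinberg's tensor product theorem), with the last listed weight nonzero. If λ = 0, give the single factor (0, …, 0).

((5, 8, 3, 0, 1),)

Converting to the ω-basis (c_i = row i of M dotted with v = (-11, 29, 36, 33, -73)):
  c_1 = -3*-11 + -1*29 + -2*36 + 0*33 + -1*-73 = 5
  c_2 = -14*-11 + 0*29 + -7*36 + 1*33 + -1*-73 = 8
  c_3 = 3*-11 + 0*29 + 1*36 + 0*33 + 0*-73 = 3
  c_4 = -3*-11 + 0*29 + 0*36 + -1*33 + 0*-73 = 0
  c_5 = 30*-11 + 0*29 + 16*36 + -3*33 + 2*-73 = 1
p = 11; digits c_i = Σ_j d_{ij}·11^j, 0 ≤ d_{ij} < 11:
  c_1 = 5 = 5·11^0
  c_2 = 8 = 8·11^0
  c_3 = 3 = 3·11^0
  c_4 = 0
  c_5 = 1 = 1·11^0
p-restricted factor λ_0 = (5, 8, 3, 0, 1)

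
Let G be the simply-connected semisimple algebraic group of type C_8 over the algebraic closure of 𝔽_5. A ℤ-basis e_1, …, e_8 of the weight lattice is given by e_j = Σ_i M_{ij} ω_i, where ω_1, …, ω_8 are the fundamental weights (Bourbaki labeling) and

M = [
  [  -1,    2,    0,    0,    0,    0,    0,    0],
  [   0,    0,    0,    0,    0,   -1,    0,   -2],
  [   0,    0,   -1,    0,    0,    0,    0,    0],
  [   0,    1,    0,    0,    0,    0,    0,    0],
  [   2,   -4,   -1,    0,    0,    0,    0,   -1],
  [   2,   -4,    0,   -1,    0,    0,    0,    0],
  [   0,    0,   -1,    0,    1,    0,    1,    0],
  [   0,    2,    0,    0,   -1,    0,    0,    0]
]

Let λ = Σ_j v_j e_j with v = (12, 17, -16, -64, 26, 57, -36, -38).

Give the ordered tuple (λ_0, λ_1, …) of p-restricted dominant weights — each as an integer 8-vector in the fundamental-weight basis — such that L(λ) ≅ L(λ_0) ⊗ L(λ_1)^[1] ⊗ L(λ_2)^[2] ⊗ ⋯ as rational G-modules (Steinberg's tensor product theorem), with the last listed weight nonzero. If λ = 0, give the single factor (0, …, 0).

ω-coordinates c = M·v, v = (12, 17, -16, -64, 26, 57, -36, -38):
  c_1 = (-1)·(12) + (2)·(17) + (0)·(-16) + (0)·(-64) + (0)·(26) + (0)·(57) + (0)·(-36) + (0)·(-38) = 22
  c_2 = (0)·(12) + (0)·(17) + (0)·(-16) + (0)·(-64) + (0)·(26) + (-1)·(57) + (0)·(-36) + (-2)·(-38) = 19
  c_3 = (0)·(12) + (0)·(17) + (-1)·(-16) + (0)·(-64) + (0)·(26) + (0)·(57) + (0)·(-36) + (0)·(-38) = 16
  c_4 = (0)·(12) + (1)·(17) + (0)·(-16) + (0)·(-64) + (0)·(26) + (0)·(57) + (0)·(-36) + (0)·(-38) = 17
  c_5 = (2)·(12) + (-4)·(17) + (-1)·(-16) + (0)·(-64) + (0)·(26) + (0)·(57) + (0)·(-36) + (-1)·(-38) = 10
  c_6 = (2)·(12) + (-4)·(17) + (0)·(-16) + (-1)·(-64) + (0)·(26) + (0)·(57) + (0)·(-36) + (0)·(-38) = 20
  c_7 = (0)·(12) + (0)·(17) + (-1)·(-16) + (0)·(-64) + (1)·(26) + (0)·(57) + (1)·(-36) + (0)·(-38) = 6
  c_8 = (0)·(12) + (2)·(17) + (0)·(-16) + (0)·(-64) + (-1)·(26) + (0)·(57) + (0)·(-36) + (0)·(-38) = 8
Base-5 expansion of each c_i:
  c_1 = 22 = 2·5^0 + 4·5^1
  c_2 = 19 = 4·5^0 + 3·5^1
  c_3 = 16 = 1·5^0 + 3·5^1
  c_4 = 17 = 2·5^0 + 3·5^1
  c_5 = 10 = 0·5^0 + 2·5^1
  c_6 = 20 = 0·5^0 + 4·5^1
  c_7 = 6 = 1·5^0 + 1·5^1
  c_8 = 8 = 3·5^0 + 1·5^1
Factor λ_0 = (2, 4, 1, 2, 0, 0, 1, 3)
Factor λ_1 = (4, 3, 3, 3, 2, 4, 1, 1)

((2, 4, 1, 2, 0, 0, 1, 3), (4, 3, 3, 3, 2, 4, 1, 1))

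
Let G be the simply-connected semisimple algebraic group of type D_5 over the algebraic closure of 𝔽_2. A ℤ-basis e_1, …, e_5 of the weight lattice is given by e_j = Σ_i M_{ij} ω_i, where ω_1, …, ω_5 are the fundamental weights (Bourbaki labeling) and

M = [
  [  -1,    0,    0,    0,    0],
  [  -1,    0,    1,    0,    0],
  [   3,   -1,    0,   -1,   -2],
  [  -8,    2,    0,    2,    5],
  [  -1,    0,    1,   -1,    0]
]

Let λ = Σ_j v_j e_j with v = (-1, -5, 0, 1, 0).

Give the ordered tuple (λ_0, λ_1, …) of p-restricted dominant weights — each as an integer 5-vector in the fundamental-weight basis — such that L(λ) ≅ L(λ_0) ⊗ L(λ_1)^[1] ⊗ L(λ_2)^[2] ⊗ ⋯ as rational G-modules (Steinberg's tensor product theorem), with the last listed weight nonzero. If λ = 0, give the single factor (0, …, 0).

ω-coordinates c = M·v, v = (-1, -5, 0, 1, 0):
  c_1 = -1*-1 + 0*-5 + 0*0 + 0*1 + 0*0 = 1
  c_2 = -1*-1 + 0*-5 + 1*0 + 0*1 + 0*0 = 1
  c_3 = 3*-1 + -1*-5 + 0*0 + -1*1 + -2*0 = 1
  c_4 = -8*-1 + 2*-5 + 0*0 + 2*1 + 5*0 = 0
  c_5 = -1*-1 + 0*-5 + 1*0 + -1*1 + 0*0 = 0
Base-2 expansion of each c_i:
  c_1 = 1 = 1·2^0
  c_2 = 1 = 1·2^0
  c_3 = 1 = 1·2^0
  c_4 = 0
  c_5 = 0
p-restricted factor λ_0 = (1, 1, 1, 0, 0)

((1, 1, 1, 0, 0),)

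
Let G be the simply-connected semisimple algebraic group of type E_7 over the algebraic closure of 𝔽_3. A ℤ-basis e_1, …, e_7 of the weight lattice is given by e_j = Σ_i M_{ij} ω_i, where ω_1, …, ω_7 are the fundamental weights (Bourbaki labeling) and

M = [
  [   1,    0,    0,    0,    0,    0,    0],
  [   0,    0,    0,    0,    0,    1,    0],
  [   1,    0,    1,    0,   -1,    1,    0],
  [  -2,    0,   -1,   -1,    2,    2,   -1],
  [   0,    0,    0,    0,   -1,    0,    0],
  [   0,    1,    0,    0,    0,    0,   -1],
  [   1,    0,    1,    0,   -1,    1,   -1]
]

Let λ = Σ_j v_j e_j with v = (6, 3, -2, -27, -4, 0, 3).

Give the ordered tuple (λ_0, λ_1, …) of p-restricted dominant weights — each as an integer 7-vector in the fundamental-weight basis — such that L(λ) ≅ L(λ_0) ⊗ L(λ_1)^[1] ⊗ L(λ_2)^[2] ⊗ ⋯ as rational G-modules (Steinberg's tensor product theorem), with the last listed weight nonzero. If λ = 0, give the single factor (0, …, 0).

((0, 0, 2, 0, 1, 0, 2), (2, 0, 2, 2, 1, 0, 1))

Converting to the ω-basis (c_i = row i of M dotted with v = (6, 3, -2, -27, -4, 0, 3)):
  c_1 = (1)·(6) + (0)·(3) + (0)·(-2) + (0)·(-27) + (0)·(-4) + (0)·(0) + (0)·(3) = 6
  c_2 = (0)·(6) + (0)·(3) + (0)·(-2) + (0)·(-27) + (0)·(-4) + (1)·(0) + (0)·(3) = 0
  c_3 = (1)·(6) + (0)·(3) + (1)·(-2) + (0)·(-27) + (-1)·(-4) + (1)·(0) + (0)·(3) = 8
  c_4 = (-2)·(6) + (0)·(3) + (-1)·(-2) + (-1)·(-27) + (2)·(-4) + (2)·(0) + (-1)·(3) = 6
  c_5 = (0)·(6) + (0)·(3) + (0)·(-2) + (0)·(-27) + (-1)·(-4) + (0)·(0) + (0)·(3) = 4
  c_6 = (0)·(6) + (1)·(3) + (0)·(-2) + (0)·(-27) + (0)·(-4) + (0)·(0) + (-1)·(3) = 0
  c_7 = (1)·(6) + (0)·(3) + (1)·(-2) + (0)·(-27) + (-1)·(-4) + (1)·(0) + (-1)·(3) = 5
Writing each c_i in base p = 3:
  c_1 = 6 = 0·3^0 + 2·3^1
  c_2 = 0
  c_3 = 8 = 2·3^0 + 2·3^1
  c_4 = 6 = 0·3^0 + 2·3^1
  c_5 = 4 = 1·3^0 + 1·3^1
  c_6 = 0
  c_7 = 5 = 2·3^0 + 1·3^1
p-restricted factor λ_0 = (0, 0, 2, 0, 1, 0, 2)
p-restricted factor λ_1 = (2, 0, 2, 2, 1, 0, 1)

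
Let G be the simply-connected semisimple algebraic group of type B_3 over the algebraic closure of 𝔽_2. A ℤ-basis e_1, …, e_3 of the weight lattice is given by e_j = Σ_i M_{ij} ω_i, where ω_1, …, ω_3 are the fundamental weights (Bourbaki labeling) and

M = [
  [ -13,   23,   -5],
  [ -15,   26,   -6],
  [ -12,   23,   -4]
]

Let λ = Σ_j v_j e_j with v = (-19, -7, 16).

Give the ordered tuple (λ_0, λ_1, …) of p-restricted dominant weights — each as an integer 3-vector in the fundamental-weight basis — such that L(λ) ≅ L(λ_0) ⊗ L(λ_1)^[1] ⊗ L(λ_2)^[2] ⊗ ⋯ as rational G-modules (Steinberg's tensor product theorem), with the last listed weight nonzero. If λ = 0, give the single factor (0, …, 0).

Change of basis e → ω: c = M·v where v = (-19, -7, 16):
  c_1 = (-13)·(-19) + (23)·(-7) + (-5)·(16) = 6
  c_2 = (-15)·(-19) + (26)·(-7) + (-6)·(16) = 7
  c_3 = (-12)·(-19) + (23)·(-7) + (-4)·(16) = 3
Expand coordinatewise in base 2:
  c_1 = 6 = 0·2^0 + 1·2^1 + 1·2^2
  c_2 = 7 = 1·2^0 + 1·2^1 + 1·2^2
  c_3 = 3 = 1·2^0 + 1·2^1
Factor λ_0 = (0, 1, 1)
Factor λ_1 = (1, 1, 1)
Factor λ_2 = (1, 1, 0)

((0, 1, 1), (1, 1, 1), (1, 1, 0))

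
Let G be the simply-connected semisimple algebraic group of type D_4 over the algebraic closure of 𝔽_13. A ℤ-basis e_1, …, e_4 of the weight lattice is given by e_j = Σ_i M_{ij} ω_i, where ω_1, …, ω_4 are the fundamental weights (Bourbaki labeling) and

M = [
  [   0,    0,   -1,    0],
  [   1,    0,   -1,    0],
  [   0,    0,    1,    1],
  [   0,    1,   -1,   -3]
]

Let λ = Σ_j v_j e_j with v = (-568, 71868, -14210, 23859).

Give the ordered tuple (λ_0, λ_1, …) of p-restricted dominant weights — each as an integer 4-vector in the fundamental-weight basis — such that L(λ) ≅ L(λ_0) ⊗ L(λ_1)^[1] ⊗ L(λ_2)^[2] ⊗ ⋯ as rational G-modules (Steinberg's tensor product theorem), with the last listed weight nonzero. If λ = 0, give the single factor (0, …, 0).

Compute c_i = Σ_j M_{ij} v_j with v = (-568, 71868, -14210, 23859):
  c_1 = (0)·(-568) + (0)·(71868) + (-1)·(-14210) + (0)·(23859) = 14210
  c_2 = (1)·(-568) + (0)·(71868) + (-1)·(-14210) + (0)·(23859) = 13642
  c_3 = (0)·(-568) + (0)·(71868) + (1)·(-14210) + (1)·(23859) = 9649
  c_4 = (0)·(-568) + (1)·(71868) + (-1)·(-14210) + (-3)·(23859) = 14501
p = 13; digits c_i = Σ_j d_{ij}·13^j, 0 ≤ d_{ij} < 13:
  c_1 = 14210 = 1·13^0 + 1·13^1 + 6·13^2 + 6·13^3
  c_2 = 13642 = 5·13^0 + 9·13^1 + 2·13^2 + 6·13^3
  c_3 = 9649 = 3·13^0 + 1·13^1 + 5·13^2 + 4·13^3
  c_4 = 14501 = 6·13^0 + 10·13^1 + 7·13^2 + 6·13^3
λ_0 = (1, 5, 3, 6)
λ_1 = (1, 9, 1, 10)
λ_2 = (6, 2, 5, 7)
λ_3 = (6, 6, 4, 6)

((1, 5, 3, 6), (1, 9, 1, 10), (6, 2, 5, 7), (6, 6, 4, 6))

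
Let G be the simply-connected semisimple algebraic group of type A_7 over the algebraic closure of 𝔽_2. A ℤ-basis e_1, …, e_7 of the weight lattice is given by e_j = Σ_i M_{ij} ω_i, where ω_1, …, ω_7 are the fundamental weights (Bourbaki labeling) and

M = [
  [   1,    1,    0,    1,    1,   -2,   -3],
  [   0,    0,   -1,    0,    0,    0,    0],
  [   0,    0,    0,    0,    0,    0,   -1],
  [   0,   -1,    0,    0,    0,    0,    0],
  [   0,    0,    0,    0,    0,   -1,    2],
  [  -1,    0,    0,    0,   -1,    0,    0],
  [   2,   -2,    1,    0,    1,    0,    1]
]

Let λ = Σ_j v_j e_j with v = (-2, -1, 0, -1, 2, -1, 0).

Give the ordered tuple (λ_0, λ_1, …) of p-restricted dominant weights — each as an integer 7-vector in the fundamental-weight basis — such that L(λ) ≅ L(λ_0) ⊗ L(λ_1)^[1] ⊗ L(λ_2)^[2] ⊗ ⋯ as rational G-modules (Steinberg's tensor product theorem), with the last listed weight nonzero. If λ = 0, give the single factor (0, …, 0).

((0, 0, 0, 1, 1, 0, 0),)

In the fundamental-weight basis, λ has coordinates c = M·v (v = (-2, -1, 0, -1, 2, -1, 0)):
  c_1 = 1*-2 + 1*-1 + 0*0 + 1*-1 + 1*2 + -2*-1 + -3*0 = 0
  c_2 = 0*-2 + 0*-1 + -1*0 + 0*-1 + 0*2 + 0*-1 + 0*0 = 0
  c_3 = 0*-2 + 0*-1 + 0*0 + 0*-1 + 0*2 + 0*-1 + -1*0 = 0
  c_4 = 0*-2 + -1*-1 + 0*0 + 0*-1 + 0*2 + 0*-1 + 0*0 = 1
  c_5 = 0*-2 + 0*-1 + 0*0 + 0*-1 + 0*2 + -1*-1 + 2*0 = 1
  c_6 = -1*-2 + 0*-1 + 0*0 + 0*-1 + -1*2 + 0*-1 + 0*0 = 0
  c_7 = 2*-2 + -2*-1 + 1*0 + 0*-1 + 1*2 + 0*-1 + 1*0 = 0
Base-2 expansion of each c_i:
  c_1 = 0
  c_2 = 0
  c_3 = 0
  c_4 = 1 = 1·2^0
  c_5 = 1 = 1·2^0
  c_6 = 0
  c_7 = 0
Factor λ_0 = (0, 0, 0, 1, 1, 0, 0)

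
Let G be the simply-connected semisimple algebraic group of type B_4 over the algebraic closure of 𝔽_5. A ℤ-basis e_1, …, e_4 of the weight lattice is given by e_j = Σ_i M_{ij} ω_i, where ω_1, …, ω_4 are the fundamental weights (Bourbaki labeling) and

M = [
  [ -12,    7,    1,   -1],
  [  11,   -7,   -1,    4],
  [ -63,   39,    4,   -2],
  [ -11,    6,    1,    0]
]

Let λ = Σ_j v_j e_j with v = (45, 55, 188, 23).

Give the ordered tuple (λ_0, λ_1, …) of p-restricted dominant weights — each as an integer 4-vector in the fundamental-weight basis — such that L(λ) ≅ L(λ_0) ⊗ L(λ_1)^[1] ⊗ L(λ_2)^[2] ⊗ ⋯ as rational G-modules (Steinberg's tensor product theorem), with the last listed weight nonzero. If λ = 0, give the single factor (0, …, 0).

In the fundamental-weight basis, λ has coordinates c = M·v (v = (45, 55, 188, 23)):
  c_1 = (-12)·(45) + (7)·(55) + (1)·(188) + (-1)·(23) = 10
  c_2 = (11)·(45) + (-7)·(55) + (-1)·(188) + (4)·(23) = 14
  c_3 = (-63)·(45) + (39)·(55) + (4)·(188) + (-2)·(23) = 16
  c_4 = (-11)·(45) + (6)·(55) + (1)·(188) + (0)·(23) = 23
Base-5 expansion of each c_i:
  c_1 = 10 = 0·5^0 + 2·5^1
  c_2 = 14 = 4·5^0 + 2·5^1
  c_3 = 16 = 1·5^0 + 3·5^1
  c_4 = 23 = 3·5^0 + 4·5^1
Factor λ_0 = (0, 4, 1, 3)
Factor λ_1 = (2, 2, 3, 4)

((0, 4, 1, 3), (2, 2, 3, 4))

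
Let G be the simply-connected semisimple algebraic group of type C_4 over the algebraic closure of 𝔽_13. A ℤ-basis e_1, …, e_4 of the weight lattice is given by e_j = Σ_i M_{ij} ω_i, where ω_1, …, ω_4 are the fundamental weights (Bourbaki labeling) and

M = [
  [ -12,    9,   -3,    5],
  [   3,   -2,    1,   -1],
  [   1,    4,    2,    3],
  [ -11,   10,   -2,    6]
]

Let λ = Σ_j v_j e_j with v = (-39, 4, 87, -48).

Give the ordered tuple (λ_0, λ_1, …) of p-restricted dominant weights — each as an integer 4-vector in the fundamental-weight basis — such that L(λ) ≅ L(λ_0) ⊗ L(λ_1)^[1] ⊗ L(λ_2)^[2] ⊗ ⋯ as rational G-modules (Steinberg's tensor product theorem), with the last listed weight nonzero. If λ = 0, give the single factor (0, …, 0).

((3, 10, 7, 7),)

Change of basis e → ω: c = M·v where v = (-39, 4, 87, -48):
  c_1 = (-12)·(-39) + (9)·(4) + (-3)·(87) + (5)·(-48) = 3
  c_2 = (3)·(-39) + (-2)·(4) + (1)·(87) + (-1)·(-48) = 10
  c_3 = (1)·(-39) + (4)·(4) + (2)·(87) + (3)·(-48) = 7
  c_4 = (-11)·(-39) + (10)·(4) + (-2)·(87) + (6)·(-48) = 7
p = 13; digits c_i = Σ_j d_{ij}·13^j, 0 ≤ d_{ij} < 13:
  c_1 = 3 = 3·13^0
  c_2 = 10 = 10·13^0
  c_3 = 7 = 7·13^0
  c_4 = 7 = 7·13^0
λ_0 = (3, 10, 7, 7)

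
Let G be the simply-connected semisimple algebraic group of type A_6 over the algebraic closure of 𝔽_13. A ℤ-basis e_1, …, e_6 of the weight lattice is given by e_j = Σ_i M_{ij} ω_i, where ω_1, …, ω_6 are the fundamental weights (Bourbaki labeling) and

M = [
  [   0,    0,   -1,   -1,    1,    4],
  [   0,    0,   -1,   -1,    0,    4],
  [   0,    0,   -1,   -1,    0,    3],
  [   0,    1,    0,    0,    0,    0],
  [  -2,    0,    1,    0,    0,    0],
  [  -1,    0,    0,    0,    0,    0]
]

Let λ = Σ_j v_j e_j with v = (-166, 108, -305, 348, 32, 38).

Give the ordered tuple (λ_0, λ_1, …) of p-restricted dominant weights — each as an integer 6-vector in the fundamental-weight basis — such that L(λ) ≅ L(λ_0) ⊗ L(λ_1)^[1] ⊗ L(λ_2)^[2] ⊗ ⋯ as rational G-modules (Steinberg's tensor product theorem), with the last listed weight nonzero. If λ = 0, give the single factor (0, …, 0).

Compute c_i = Σ_j M_{ij} v_j with v = (-166, 108, -305, 348, 32, 38):
  c_1 = (0)·(-166) + 0·108 + (-1)·(-305) + (-1)·(348) + 1·32 + 4·38 = 141
  c_2 = (0)·(-166) + 0·108 + (-1)·(-305) + (-1)·(348) + 0·32 + 4·38 = 109
  c_3 = (0)·(-166) + 0·108 + (-1)·(-305) + (-1)·(348) + 0·32 + 3·38 = 71
  c_4 = (0)·(-166) + 1·108 + (0)·(-305) + 0·348 + 0·32 + 0·38 = 108
  c_5 = (-2)·(-166) + 0·108 + (1)·(-305) + 0·348 + 0·32 + 0·38 = 27
  c_6 = (-1)·(-166) + 0·108 + (0)·(-305) + 0·348 + 0·32 + 0·38 = 166
p = 13; digits c_i = Σ_j d_{ij}·13^j, 0 ≤ d_{ij} < 13:
  c_1 = 141 = 11·13^0 + 10·13^1
  c_2 = 109 = 5·13^0 + 8·13^1
  c_3 = 71 = 6·13^0 + 5·13^1
  c_4 = 108 = 4·13^0 + 8·13^1
  c_5 = 27 = 1·13^0 + 2·13^1
  c_6 = 166 = 10·13^0 + 12·13^1
p-restricted factor λ_0 = (11, 5, 6, 4, 1, 10)
p-restricted factor λ_1 = (10, 8, 5, 8, 2, 12)

((11, 5, 6, 4, 1, 10), (10, 8, 5, 8, 2, 12))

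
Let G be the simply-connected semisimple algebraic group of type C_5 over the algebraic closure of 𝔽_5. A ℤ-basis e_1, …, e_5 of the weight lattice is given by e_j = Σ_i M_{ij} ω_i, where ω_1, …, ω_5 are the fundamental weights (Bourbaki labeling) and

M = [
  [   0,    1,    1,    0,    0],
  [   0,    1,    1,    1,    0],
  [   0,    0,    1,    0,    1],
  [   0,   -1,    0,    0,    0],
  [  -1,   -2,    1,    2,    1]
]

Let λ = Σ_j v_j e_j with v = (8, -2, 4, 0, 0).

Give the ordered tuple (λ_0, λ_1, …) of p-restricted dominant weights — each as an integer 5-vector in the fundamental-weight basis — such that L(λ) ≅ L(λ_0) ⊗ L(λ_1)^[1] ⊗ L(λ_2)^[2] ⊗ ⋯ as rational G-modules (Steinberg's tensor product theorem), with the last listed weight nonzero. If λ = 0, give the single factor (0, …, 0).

ω-coordinates c = M·v, v = (8, -2, 4, 0, 0):
  c_1 = (0)·(8) + (1)·(-2) + (1)·(4) + (0)·(0) + (0)·(0) = 2
  c_2 = (0)·(8) + (1)·(-2) + (1)·(4) + (1)·(0) + (0)·(0) = 2
  c_3 = (0)·(8) + (0)·(-2) + (1)·(4) + (0)·(0) + (1)·(0) = 4
  c_4 = (0)·(8) + (-1)·(-2) + (0)·(4) + (0)·(0) + (0)·(0) = 2
  c_5 = (-1)·(8) + (-2)·(-2) + (1)·(4) + (2)·(0) + (1)·(0) = 0
p = 5; digits c_i = Σ_j d_{ij}·5^j, 0 ≤ d_{ij} < 5:
  c_1 = 2 = 2·5^0
  c_2 = 2 = 2·5^0
  c_3 = 4 = 4·5^0
  c_4 = 2 = 2·5^0
  c_5 = 0
p-restricted factor λ_0 = (2, 2, 4, 2, 0)

((2, 2, 4, 2, 0),)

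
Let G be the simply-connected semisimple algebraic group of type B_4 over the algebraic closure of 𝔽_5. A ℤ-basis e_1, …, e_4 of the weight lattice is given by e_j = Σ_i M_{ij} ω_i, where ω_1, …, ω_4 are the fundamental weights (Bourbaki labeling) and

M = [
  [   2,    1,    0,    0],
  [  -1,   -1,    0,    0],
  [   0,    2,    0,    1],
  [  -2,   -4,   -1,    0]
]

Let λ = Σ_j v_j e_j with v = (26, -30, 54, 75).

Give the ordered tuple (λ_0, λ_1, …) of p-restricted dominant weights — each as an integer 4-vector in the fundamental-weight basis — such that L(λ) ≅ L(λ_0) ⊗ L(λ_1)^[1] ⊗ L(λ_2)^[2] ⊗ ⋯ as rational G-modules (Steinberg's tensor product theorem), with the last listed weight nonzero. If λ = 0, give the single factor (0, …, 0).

ω-coordinates c = M·v, v = (26, -30, 54, 75):
  c_1 = 2·26 + (1)·(-30) + 0·54 + 0·75 = 22
  c_2 = (-1)·(26) + (-1)·(-30) + 0·54 + 0·75 = 4
  c_3 = 0·26 + (2)·(-30) + 0·54 + 1·75 = 15
  c_4 = (-2)·(26) + (-4)·(-30) + (-1)·(54) + 0·75 = 14
p = 5; digits c_i = Σ_j d_{ij}·5^j, 0 ≤ d_{ij} < 5:
  c_1 = 22 = 2·5^0 + 4·5^1
  c_2 = 4 = 4·5^0
  c_3 = 15 = 0·5^0 + 3·5^1
  c_4 = 14 = 4·5^0 + 2·5^1
Factor λ_0 = (2, 4, 0, 4)
Factor λ_1 = (4, 0, 3, 2)

((2, 4, 0, 4), (4, 0, 3, 2))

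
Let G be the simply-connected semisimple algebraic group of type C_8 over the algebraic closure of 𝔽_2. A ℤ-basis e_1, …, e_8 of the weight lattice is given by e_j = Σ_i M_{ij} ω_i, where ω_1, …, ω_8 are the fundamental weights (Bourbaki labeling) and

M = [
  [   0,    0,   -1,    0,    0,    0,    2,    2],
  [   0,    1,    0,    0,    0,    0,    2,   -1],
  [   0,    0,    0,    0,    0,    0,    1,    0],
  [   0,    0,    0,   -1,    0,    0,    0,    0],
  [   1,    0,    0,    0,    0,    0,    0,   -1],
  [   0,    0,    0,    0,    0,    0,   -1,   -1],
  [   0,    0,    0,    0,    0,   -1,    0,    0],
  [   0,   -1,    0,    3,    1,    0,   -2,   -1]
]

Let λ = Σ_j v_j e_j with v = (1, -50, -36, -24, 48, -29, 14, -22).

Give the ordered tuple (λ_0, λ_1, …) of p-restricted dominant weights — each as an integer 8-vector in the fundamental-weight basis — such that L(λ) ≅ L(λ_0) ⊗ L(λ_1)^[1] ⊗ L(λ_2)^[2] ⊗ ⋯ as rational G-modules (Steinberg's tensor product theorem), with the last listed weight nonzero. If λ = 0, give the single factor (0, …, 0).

((0, 0, 0, 0, 1, 0, 1, 0), (0, 0, 1, 0, 1, 0, 0, 0), (1, 0, 1, 0, 1, 0, 1, 1), (0, 0, 1, 1, 0, 1, 1, 0), (1, 0, 0, 1, 1, 0, 1, 1))

In the fundamental-weight basis, λ has coordinates c = M·v (v = (1, -50, -36, -24, 48, -29, 14, -22)):
  c_1 = 0*1 + 0*-50 + -1*-36 + 0*-24 + 0*48 + 0*-29 + 2*14 + 2*-22 = 20
  c_2 = 0*1 + 1*-50 + 0*-36 + 0*-24 + 0*48 + 0*-29 + 2*14 + -1*-22 = 0
  c_3 = 0*1 + 0*-50 + 0*-36 + 0*-24 + 0*48 + 0*-29 + 1*14 + 0*-22 = 14
  c_4 = 0*1 + 0*-50 + 0*-36 + -1*-24 + 0*48 + 0*-29 + 0*14 + 0*-22 = 24
  c_5 = 1*1 + 0*-50 + 0*-36 + 0*-24 + 0*48 + 0*-29 + 0*14 + -1*-22 = 23
  c_6 = 0*1 + 0*-50 + 0*-36 + 0*-24 + 0*48 + 0*-29 + -1*14 + -1*-22 = 8
  c_7 = 0*1 + 0*-50 + 0*-36 + 0*-24 + 0*48 + -1*-29 + 0*14 + 0*-22 = 29
  c_8 = 0*1 + -1*-50 + 0*-36 + 3*-24 + 1*48 + 0*-29 + -2*14 + -1*-22 = 20
Writing each c_i in base p = 2:
  c_1 = 20 = 0·2^0 + 0·2^1 + 1·2^2 + 0·2^3 + 1·2^4
  c_2 = 0
  c_3 = 14 = 0·2^0 + 1·2^1 + 1·2^2 + 1·2^3
  c_4 = 24 = 0·2^0 + 0·2^1 + 0·2^2 + 1·2^3 + 1·2^4
  c_5 = 23 = 1·2^0 + 1·2^1 + 1·2^2 + 0·2^3 + 1·2^4
  c_6 = 8 = 0·2^0 + 0·2^1 + 0·2^2 + 1·2^3
  c_7 = 29 = 1·2^0 + 0·2^1 + 1·2^2 + 1·2^3 + 1·2^4
  c_8 = 20 = 0·2^0 + 0·2^1 + 1·2^2 + 0·2^3 + 1·2^4
Factor λ_0 = (0, 0, 0, 0, 1, 0, 1, 0)
Factor λ_1 = (0, 0, 1, 0, 1, 0, 0, 0)
Factor λ_2 = (1, 0, 1, 0, 1, 0, 1, 1)
Factor λ_3 = (0, 0, 1, 1, 0, 1, 1, 0)
Factor λ_4 = (1, 0, 0, 1, 1, 0, 1, 1)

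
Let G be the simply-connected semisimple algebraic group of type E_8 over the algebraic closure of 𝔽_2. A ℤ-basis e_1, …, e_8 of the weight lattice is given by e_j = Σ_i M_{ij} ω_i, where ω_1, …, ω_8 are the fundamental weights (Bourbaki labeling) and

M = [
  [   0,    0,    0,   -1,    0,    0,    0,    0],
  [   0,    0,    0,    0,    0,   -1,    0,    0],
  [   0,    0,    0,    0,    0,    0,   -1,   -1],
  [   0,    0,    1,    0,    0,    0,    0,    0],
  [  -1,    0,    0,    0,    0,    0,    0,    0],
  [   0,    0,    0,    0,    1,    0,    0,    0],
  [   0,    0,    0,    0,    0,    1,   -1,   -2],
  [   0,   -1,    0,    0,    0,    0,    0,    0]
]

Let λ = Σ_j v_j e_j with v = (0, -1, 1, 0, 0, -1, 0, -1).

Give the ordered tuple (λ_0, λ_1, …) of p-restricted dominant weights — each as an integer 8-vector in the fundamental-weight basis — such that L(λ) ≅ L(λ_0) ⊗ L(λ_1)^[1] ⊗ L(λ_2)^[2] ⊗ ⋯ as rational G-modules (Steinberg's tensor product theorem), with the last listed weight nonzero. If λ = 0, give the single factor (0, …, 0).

Converting to the ω-basis (c_i = row i of M dotted with v = (0, -1, 1, 0, 0, -1, 0, -1)):
  c_1 = 0*0 + 0*-1 + 0*1 + -1*0 + 0*0 + 0*-1 + 0*0 + 0*-1 = 0
  c_2 = 0*0 + 0*-1 + 0*1 + 0*0 + 0*0 + -1*-1 + 0*0 + 0*-1 = 1
  c_3 = 0*0 + 0*-1 + 0*1 + 0*0 + 0*0 + 0*-1 + -1*0 + -1*-1 = 1
  c_4 = 0*0 + 0*-1 + 1*1 + 0*0 + 0*0 + 0*-1 + 0*0 + 0*-1 = 1
  c_5 = -1*0 + 0*-1 + 0*1 + 0*0 + 0*0 + 0*-1 + 0*0 + 0*-1 = 0
  c_6 = 0*0 + 0*-1 + 0*1 + 0*0 + 1*0 + 0*-1 + 0*0 + 0*-1 = 0
  c_7 = 0*0 + 0*-1 + 0*1 + 0*0 + 0*0 + 1*-1 + -1*0 + -2*-1 = 1
  c_8 = 0*0 + -1*-1 + 0*1 + 0*0 + 0*0 + 0*-1 + 0*0 + 0*-1 = 1
Base-2 expansion of each c_i:
  c_1 = 0
  c_2 = 1 = 1·2^0
  c_3 = 1 = 1·2^0
  c_4 = 1 = 1·2^0
  c_5 = 0
  c_6 = 0
  c_7 = 1 = 1·2^0
  c_8 = 1 = 1·2^0
Factor λ_0 = (0, 1, 1, 1, 0, 0, 1, 1)

((0, 1, 1, 1, 0, 0, 1, 1),)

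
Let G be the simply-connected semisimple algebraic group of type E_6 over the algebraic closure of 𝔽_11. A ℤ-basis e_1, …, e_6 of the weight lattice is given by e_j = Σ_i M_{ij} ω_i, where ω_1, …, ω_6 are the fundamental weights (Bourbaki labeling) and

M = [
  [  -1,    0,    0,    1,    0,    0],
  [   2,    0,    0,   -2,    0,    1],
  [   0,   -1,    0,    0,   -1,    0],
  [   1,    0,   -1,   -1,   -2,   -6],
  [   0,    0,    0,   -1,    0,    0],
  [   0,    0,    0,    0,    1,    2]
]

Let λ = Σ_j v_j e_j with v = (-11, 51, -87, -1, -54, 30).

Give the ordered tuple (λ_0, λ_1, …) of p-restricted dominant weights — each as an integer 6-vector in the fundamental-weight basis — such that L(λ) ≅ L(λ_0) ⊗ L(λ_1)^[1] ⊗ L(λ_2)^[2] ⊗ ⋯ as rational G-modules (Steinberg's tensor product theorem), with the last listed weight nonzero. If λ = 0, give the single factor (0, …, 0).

Converting to the ω-basis (c_i = row i of M dotted with v = (-11, 51, -87, -1, -54, 30)):
  c_1 = (-1)·(-11) + 0·51 + (0)·(-87) + (1)·(-1) + (0)·(-54) + 0·30 = 10
  c_2 = (2)·(-11) + 0·51 + (0)·(-87) + (-2)·(-1) + (0)·(-54) + 1·30 = 10
  c_3 = (0)·(-11) + (-1)·(51) + (0)·(-87) + (0)·(-1) + (-1)·(-54) + 0·30 = 3
  c_4 = (1)·(-11) + 0·51 + (-1)·(-87) + (-1)·(-1) + (-2)·(-54) + (-6)·(30) = 5
  c_5 = (0)·(-11) + 0·51 + (0)·(-87) + (-1)·(-1) + (0)·(-54) + 0·30 = 1
  c_6 = (0)·(-11) + 0·51 + (0)·(-87) + (0)·(-1) + (1)·(-54) + 2·30 = 6
Expand coordinatewise in base 11:
  c_1 = 10 = 10·11^0
  c_2 = 10 = 10·11^0
  c_3 = 3 = 3·11^0
  c_4 = 5 = 5·11^0
  c_5 = 1 = 1·11^0
  c_6 = 6 = 6·11^0
λ_0 = (10, 10, 3, 5, 1, 6)

((10, 10, 3, 5, 1, 6),)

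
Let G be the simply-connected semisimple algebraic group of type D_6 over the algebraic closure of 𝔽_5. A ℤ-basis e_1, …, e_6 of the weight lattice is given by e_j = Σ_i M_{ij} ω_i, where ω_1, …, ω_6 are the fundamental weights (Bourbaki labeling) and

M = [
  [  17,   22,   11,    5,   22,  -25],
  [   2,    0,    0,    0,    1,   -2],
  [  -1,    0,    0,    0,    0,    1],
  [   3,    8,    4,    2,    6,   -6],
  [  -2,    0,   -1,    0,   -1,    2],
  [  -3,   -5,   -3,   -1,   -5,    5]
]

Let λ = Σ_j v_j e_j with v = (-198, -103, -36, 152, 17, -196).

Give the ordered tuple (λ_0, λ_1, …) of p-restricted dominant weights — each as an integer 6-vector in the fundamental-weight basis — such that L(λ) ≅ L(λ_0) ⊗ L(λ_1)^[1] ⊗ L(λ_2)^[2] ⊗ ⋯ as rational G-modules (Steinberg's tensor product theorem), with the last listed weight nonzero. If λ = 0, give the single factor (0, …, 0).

((1, 3, 2, 0, 3, 0), (1, 2, 0, 4, 4, 0))

ω-coordinates c = M·v, v = (-198, -103, -36, 152, 17, -196):
  c_1 = (17)·(-198) + (22)·(-103) + (11)·(-36) + 5·152 + 22·17 + (-25)·(-196) = 6
  c_2 = (2)·(-198) + (0)·(-103) + (0)·(-36) + 0·152 + 1·17 + (-2)·(-196) = 13
  c_3 = (-1)·(-198) + (0)·(-103) + (0)·(-36) + 0·152 + 0·17 + (1)·(-196) = 2
  c_4 = (3)·(-198) + (8)·(-103) + (4)·(-36) + 2·152 + 6·17 + (-6)·(-196) = 20
  c_5 = (-2)·(-198) + (0)·(-103) + (-1)·(-36) + 0·152 + (-1)·(17) + (2)·(-196) = 23
  c_6 = (-3)·(-198) + (-5)·(-103) + (-3)·(-36) + (-1)·(152) + (-5)·(17) + (5)·(-196) = 0
Expand coordinatewise in base 5:
  c_1 = 6 = 1·5^0 + 1·5^1
  c_2 = 13 = 3·5^0 + 2·5^1
  c_3 = 2 = 2·5^0
  c_4 = 20 = 0·5^0 + 4·5^1
  c_5 = 23 = 3·5^0 + 4·5^1
  c_6 = 0
λ_0 = (1, 3, 2, 0, 3, 0)
λ_1 = (1, 2, 0, 4, 4, 0)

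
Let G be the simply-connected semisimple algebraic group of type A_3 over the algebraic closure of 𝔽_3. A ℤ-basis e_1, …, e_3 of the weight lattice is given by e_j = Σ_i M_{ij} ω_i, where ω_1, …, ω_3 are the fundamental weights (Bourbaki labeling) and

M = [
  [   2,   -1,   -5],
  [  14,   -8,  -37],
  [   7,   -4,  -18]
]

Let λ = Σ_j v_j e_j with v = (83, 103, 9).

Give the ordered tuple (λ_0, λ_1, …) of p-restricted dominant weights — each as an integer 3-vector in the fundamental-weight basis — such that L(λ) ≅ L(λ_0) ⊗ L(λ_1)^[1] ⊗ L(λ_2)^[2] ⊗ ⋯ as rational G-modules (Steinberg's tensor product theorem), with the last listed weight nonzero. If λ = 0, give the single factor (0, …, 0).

((0, 2, 1), (0, 1, 2), (2, 0, 0))

Compute c_i = Σ_j M_{ij} v_j with v = (83, 103, 9):
  c_1 = 2·83 + (-1)·(103) + (-5)·(9) = 18
  c_2 = 14·83 + (-8)·(103) + (-37)·(9) = 5
  c_3 = 7·83 + (-4)·(103) + (-18)·(9) = 7
Expand coordinatewise in base 3:
  c_1 = 18 = 0·3^0 + 0·3^1 + 2·3^2
  c_2 = 5 = 2·3^0 + 1·3^1
  c_3 = 7 = 1·3^0 + 2·3^1
p-restricted factor λ_0 = (0, 2, 1)
p-restricted factor λ_1 = (0, 1, 2)
p-restricted factor λ_2 = (2, 0, 0)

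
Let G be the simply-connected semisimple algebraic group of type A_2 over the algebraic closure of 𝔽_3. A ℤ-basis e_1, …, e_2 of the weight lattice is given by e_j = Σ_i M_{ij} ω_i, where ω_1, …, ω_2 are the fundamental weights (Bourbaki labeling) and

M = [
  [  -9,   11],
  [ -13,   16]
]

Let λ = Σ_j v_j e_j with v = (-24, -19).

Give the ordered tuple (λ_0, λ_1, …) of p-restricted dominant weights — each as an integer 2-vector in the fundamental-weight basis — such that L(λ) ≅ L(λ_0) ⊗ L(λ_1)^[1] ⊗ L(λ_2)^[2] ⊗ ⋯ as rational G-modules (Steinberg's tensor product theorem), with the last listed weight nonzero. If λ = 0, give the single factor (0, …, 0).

((1, 2), (2, 2))

In the fundamental-weight basis, λ has coordinates c = M·v (v = (-24, -19)):
  c_1 = (-9)·(-24) + (11)·(-19) = 7
  c_2 = (-13)·(-24) + (16)·(-19) = 8
Expand coordinatewise in base 3:
  c_1 = 7 = 1·3^0 + 2·3^1
  c_2 = 8 = 2·3^0 + 2·3^1
Factor λ_0 = (1, 2)
Factor λ_1 = (2, 2)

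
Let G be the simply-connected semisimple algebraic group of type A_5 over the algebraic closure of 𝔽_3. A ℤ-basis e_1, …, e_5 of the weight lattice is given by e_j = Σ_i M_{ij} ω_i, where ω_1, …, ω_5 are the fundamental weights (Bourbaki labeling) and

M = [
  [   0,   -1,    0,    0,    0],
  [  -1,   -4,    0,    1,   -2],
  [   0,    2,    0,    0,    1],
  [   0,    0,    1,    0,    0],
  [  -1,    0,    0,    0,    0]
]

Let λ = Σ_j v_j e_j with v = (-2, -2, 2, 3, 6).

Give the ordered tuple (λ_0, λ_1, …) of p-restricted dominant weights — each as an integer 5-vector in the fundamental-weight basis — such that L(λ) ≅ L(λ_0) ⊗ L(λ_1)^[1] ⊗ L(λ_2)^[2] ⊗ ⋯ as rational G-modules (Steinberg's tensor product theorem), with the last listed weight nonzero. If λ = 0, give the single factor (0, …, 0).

In the fundamental-weight basis, λ has coordinates c = M·v (v = (-2, -2, 2, 3, 6)):
  c_1 = (0)·(-2) + (-1)·(-2) + (0)·(2) + (0)·(3) + (0)·(6) = 2
  c_2 = (-1)·(-2) + (-4)·(-2) + (0)·(2) + (1)·(3) + (-2)·(6) = 1
  c_3 = (0)·(-2) + (2)·(-2) + (0)·(2) + (0)·(3) + (1)·(6) = 2
  c_4 = (0)·(-2) + (0)·(-2) + (1)·(2) + (0)·(3) + (0)·(6) = 2
  c_5 = (-1)·(-2) + (0)·(-2) + (0)·(2) + (0)·(3) + (0)·(6) = 2
Writing each c_i in base p = 3:
  c_1 = 2 = 2·3^0
  c_2 = 1 = 1·3^0
  c_3 = 2 = 2·3^0
  c_4 = 2 = 2·3^0
  c_5 = 2 = 2·3^0
λ_0 = (2, 1, 2, 2, 2)

((2, 1, 2, 2, 2),)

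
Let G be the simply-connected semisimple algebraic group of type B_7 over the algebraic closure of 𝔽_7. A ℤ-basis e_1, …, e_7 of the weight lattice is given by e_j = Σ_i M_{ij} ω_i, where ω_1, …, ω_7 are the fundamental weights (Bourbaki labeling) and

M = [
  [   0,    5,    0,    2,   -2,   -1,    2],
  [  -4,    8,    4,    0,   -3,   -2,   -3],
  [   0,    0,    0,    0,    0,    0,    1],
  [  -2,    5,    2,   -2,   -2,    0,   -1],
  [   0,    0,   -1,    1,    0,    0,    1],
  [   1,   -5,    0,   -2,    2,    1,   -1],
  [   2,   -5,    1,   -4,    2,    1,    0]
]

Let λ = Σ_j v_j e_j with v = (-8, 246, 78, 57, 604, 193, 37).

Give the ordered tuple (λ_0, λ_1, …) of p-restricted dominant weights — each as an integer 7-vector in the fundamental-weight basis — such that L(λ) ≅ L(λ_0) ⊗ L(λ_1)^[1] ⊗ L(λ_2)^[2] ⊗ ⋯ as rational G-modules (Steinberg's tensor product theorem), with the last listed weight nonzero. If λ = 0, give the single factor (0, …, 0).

Converting to the ω-basis (c_i = row i of M dotted with v = (-8, 246, 78, 57, 604, 193, 37)):
  c_1 = (0)·(-8) + (5)·(246) + (0)·(78) + (2)·(57) + (-2)·(604) + (-1)·(193) + (2)·(37) = 17
  c_2 = (-4)·(-8) + (8)·(246) + (4)·(78) + (0)·(57) + (-3)·(604) + (-2)·(193) + (-3)·(37) = 3
  c_3 = (0)·(-8) + (0)·(246) + (0)·(78) + (0)·(57) + (0)·(604) + (0)·(193) + (1)·(37) = 37
  c_4 = (-2)·(-8) + (5)·(246) + (2)·(78) + (-2)·(57) + (-2)·(604) + (0)·(193) + (-1)·(37) = 43
  c_5 = (0)·(-8) + (0)·(246) + (-1)·(78) + (1)·(57) + (0)·(604) + (0)·(193) + (1)·(37) = 16
  c_6 = (1)·(-8) + (-5)·(246) + (0)·(78) + (-2)·(57) + (2)·(604) + (1)·(193) + (-1)·(37) = 12
  c_7 = (2)·(-8) + (-5)·(246) + (1)·(78) + (-4)·(57) + (2)·(604) + (1)·(193) + (0)·(37) = 5
p = 7; digits c_i = Σ_j d_{ij}·7^j, 0 ≤ d_{ij} < 7:
  c_1 = 17 = 3·7^0 + 2·7^1
  c_2 = 3 = 3·7^0
  c_3 = 37 = 2·7^0 + 5·7^1
  c_4 = 43 = 1·7^0 + 6·7^1
  c_5 = 16 = 2·7^0 + 2·7^1
  c_6 = 12 = 5·7^0 + 1·7^1
  c_7 = 5 = 5·7^0
λ_0 = (3, 3, 2, 1, 2, 5, 5)
λ_1 = (2, 0, 5, 6, 2, 1, 0)

((3, 3, 2, 1, 2, 5, 5), (2, 0, 5, 6, 2, 1, 0))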